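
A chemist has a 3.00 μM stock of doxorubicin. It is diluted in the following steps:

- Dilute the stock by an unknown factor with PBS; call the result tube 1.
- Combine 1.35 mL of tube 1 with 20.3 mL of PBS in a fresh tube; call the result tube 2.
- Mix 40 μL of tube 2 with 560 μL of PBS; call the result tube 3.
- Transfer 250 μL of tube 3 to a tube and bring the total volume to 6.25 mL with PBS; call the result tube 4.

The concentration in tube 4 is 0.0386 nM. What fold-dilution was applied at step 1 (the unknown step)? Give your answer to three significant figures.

12.9-fold

Step 1: unknown factor x
Step 2: 1.35 mL + 20.3 mL = 21.65 mL total → factor 21.65/1.35 = 16.037
Step 3: 40 μL + 560 μL = 600 μL total → factor 600/40 = 15
Step 4: 250 μL brought to 6.25 mL → factor 6250/250 = 25
Product of known-step factors = 6013.9
Overall factor = 3.00 μM / (0.0386 nM) = 77720
x = 77720 / 6013.9 = 12.9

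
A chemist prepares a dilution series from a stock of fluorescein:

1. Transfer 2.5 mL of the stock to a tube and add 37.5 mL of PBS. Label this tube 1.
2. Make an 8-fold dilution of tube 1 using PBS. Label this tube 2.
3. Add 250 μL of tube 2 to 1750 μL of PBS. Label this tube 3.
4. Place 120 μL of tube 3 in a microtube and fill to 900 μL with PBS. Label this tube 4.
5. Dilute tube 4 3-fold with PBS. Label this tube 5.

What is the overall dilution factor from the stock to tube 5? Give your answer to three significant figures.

2.30 × 10^4

Step 1: 2.5 mL + 37.5 mL = 40 mL total → factor 40/2.5 = 16
Step 2: 8-fold → factor 8
Step 3: 250 μL + 1750 μL = 2000 μL total → factor 2000/250 = 8
Step 4: 120 μL brought to 900 μL → factor 900/120 = 7.5
Step 5: 3-fold → factor 3
Overall dilution factor = 16 × 8 × 8 × 7.5 × 3 = 23040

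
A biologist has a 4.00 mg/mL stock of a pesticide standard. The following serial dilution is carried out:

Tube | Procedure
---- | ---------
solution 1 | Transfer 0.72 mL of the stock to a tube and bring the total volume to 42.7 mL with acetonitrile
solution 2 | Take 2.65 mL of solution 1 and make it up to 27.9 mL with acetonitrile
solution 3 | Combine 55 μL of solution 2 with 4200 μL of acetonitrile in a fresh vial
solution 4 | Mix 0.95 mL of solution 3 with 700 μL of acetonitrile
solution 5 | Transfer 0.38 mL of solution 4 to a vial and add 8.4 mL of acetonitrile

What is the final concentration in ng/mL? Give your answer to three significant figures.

Step 1: 0.72 mL brought to 42.7 mL → factor 42.7/0.72 = 59.306
Step 2: 2.65 mL brought to 27.9 mL → factor 27.9/2.65 = 10.528
Step 3: 55 μL + 4200 μL = 4255 μL total → factor 4255/55 = 77.364
Step 4: 0.95 mL + 700 μL = 1.65 mL total → factor 1.65/0.95 = 1.7368
Step 5: 0.38 mL + 8.4 mL = 8.78 mL total → factor 8.78/0.38 = 23.105
Overall dilution factor = 59.306 × 10.528 × 77.364 × 1.7368 × 23.105 = 1.9385 × 10^6
Final = 4.00 mg/mL / 1.9385 × 10^6 = 2.063 × 10^-6 mg/mL = 2.06 ng/mL

2.06 ng/mL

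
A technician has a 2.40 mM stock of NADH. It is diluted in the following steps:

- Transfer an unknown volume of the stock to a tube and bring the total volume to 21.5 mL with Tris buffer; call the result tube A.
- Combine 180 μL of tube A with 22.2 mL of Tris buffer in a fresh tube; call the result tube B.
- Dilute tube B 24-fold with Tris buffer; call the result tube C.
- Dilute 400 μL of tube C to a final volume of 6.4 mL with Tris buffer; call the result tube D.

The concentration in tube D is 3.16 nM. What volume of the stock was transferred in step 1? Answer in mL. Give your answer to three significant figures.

1.35 mL

Step 1: v brought to 21.5 mL → factor = 21.5 mL/v
Step 2: 180 μL + 22.2 mL = 22380 μL total → factor 22380/180 = 124.33
Step 3: 24-fold → factor 24
Step 4: 400 μL brought to 6.4 mL → factor 6400/400 = 16
Product of known-step factors = 47744
Overall factor = 2.40 mM / (3.16 nM) = 7.5949 × 10^5
Step-1 factor = 7.5949 × 10^5 / 47744 = 15.908
v = 21.5 mL / 15.908 = 1.35 mL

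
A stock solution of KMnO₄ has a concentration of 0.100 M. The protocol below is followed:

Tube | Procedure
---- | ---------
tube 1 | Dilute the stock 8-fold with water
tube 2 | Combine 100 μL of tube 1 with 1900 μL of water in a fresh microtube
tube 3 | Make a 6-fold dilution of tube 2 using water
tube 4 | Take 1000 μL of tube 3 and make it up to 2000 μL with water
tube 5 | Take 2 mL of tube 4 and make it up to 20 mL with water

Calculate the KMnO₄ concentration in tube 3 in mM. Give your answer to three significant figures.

Step 1: 8-fold → factor 8
Step 2: 100 μL + 1900 μL = 2000 μL total → factor 2000/100 = 20
Step 3: 6-fold → factor 6
Dilution factor through tube 3 = 8 × 20 × 6 = 960
[tube 3] = 0.100 M / 960 = 0.0001042 M = 0.104 mM

0.104 mM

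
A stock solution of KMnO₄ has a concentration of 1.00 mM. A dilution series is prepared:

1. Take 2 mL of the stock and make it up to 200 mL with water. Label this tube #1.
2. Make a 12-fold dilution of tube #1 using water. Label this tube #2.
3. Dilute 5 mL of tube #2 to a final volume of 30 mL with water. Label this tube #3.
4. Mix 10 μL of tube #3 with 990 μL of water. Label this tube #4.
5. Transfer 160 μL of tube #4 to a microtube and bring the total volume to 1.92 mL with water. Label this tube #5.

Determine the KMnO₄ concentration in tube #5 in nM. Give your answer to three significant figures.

0.116 nM

Step 1: 2 mL brought to 200 mL → factor 200/2 = 100
Step 2: 12-fold → factor 12
Step 3: 5 mL brought to 30 mL → factor 30/5 = 6
Step 4: 10 μL + 990 μL = 1000 μL total → factor 1000/10 = 100
Step 5: 160 μL brought to 1.92 mL → factor 1920/160 = 12
Overall dilution factor = 100 × 12 × 6 × 100 × 12 = 8.64 × 10^6
Final = 1.00 mM / 8.64 × 10^6 = 1.157 × 10^-7 mM = 0.116 nM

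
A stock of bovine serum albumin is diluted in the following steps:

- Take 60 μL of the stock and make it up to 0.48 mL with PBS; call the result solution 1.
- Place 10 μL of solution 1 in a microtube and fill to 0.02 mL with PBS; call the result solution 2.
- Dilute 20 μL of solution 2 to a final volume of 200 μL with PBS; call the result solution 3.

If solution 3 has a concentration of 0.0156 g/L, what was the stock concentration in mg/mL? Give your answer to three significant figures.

Step 1: 60 μL brought to 0.48 mL → factor 480/60 = 8
Step 2: 10 μL brought to 0.02 mL → factor 20/10 = 2
Step 3: 20 μL brought to 200 μL → factor 200/20 = 10
Overall dilution factor = 8 × 2 × 10 = 160
Stock = 0.0156 g/L × 160 = 2.496 g/L = 2.50 mg/mL

2.50 mg/mL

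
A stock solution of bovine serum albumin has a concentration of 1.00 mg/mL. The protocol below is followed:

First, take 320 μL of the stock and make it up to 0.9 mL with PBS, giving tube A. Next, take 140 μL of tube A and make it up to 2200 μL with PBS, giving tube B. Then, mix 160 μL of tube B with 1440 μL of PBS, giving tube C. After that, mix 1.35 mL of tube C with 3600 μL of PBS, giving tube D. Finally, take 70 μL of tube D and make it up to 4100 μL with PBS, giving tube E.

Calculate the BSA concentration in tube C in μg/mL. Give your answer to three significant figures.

2.26 μg/mL

Step 1: 320 μL brought to 0.9 mL → factor 900/320 = 2.8125
Step 2: 140 μL brought to 2200 μL → factor 2200/140 = 15.714
Step 3: 160 μL + 1440 μL = 1600 μL total → factor 1600/160 = 10
Dilution factor through tube C = 2.8125 × 15.714 × 10 = 441.96
[tube C] = 1.00 mg/mL / 441.96 = 0.002263 mg/mL = 2.26 μg/mL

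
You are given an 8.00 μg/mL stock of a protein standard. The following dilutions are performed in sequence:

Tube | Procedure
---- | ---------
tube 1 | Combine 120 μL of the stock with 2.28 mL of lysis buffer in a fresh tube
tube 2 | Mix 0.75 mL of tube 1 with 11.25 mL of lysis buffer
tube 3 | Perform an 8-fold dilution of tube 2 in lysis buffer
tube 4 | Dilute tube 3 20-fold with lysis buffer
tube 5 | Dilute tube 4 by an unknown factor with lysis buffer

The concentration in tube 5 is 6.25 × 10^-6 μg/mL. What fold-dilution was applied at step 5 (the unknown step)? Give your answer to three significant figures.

Step 1: 120 μL + 2.28 mL = 2400 μL total → factor 2400/120 = 20
Step 2: 0.75 mL + 11.25 mL = 12 mL total → factor 12/0.75 = 16
Step 3: 8-fold → factor 8
Step 4: 20-fold → factor 20
Step 5: unknown factor x
Product of known-step factors = 51200
Overall factor = 8.00 μg/mL / (6.25 × 10^-6 μg/mL) = 1.28 × 10^6
x = 1.28 × 10^6 / 51200 = 25.0

25.0-fold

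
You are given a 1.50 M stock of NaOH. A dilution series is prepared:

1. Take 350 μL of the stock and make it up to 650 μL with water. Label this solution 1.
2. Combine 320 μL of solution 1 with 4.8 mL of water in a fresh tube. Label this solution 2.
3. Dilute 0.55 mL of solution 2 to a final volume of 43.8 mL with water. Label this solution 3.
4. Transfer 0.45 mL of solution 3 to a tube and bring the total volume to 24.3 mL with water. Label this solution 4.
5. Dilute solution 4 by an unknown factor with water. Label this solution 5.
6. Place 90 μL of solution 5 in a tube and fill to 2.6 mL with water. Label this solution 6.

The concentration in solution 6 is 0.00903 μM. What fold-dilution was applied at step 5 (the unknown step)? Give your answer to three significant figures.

45.0-fold

Step 1: 350 μL brought to 650 μL → factor 650/350 = 1.8571
Step 2: 320 μL + 4.8 mL = 5120 μL total → factor 5120/320 = 16
Step 3: 0.55 mL brought to 43.8 mL → factor 43.8/0.55 = 79.636
Step 4: 0.45 mL brought to 24.3 mL → factor 24.3/0.45 = 54
Step 5: unknown factor x
Step 6: 90 μL brought to 2.6 mL → factor 2600/90 = 28.889
Product of known-step factors = 3.6915 × 10^6
Overall factor = 1.50 M / (0.00903 μM) = 1.6611 × 10^8
x = 1.6611 × 10^8 / 3.6915 × 10^6 = 45.0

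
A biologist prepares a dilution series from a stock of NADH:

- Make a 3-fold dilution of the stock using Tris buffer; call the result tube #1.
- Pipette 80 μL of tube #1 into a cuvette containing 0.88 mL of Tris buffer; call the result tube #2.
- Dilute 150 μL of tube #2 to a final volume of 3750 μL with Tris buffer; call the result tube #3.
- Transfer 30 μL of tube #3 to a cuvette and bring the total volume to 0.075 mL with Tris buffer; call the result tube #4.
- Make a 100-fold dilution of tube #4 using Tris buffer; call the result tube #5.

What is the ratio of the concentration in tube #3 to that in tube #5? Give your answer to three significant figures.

250

Step 1: 3-fold → factor 3
Step 2: 80 μL + 0.88 mL = 960 μL total → factor 960/80 = 12
Step 3: 150 μL brought to 3750 μL → factor 3750/150 = 25
Step 4: 30 μL brought to 0.075 mL → factor 75/30 = 2.5
Step 5: 100-fold → factor 100
Dilution factor to tube #3 = 900; to tube #5 = 2.25 × 10^5
[tube #3]/[tube #5] = (factor to tube #5)/(factor to tube #3) = 2.25 × 10^5/900 = 250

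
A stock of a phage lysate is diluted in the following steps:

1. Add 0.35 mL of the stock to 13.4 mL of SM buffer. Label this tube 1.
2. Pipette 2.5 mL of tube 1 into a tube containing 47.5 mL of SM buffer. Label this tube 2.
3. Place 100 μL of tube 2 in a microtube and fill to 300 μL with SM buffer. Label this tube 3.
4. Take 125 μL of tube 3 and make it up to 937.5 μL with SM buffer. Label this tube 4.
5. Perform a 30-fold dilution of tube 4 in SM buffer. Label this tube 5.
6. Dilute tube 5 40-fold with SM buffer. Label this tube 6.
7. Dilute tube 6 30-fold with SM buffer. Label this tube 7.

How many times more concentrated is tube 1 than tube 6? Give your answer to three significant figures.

Step 1: 0.35 mL + 13.4 mL = 13.75 mL total → factor 13.75/0.35 = 39.286
Step 2: 2.5 mL + 47.5 mL = 50 mL total → factor 50/2.5 = 20
Step 3: 100 μL brought to 300 μL → factor 300/100 = 3
Step 4: 125 μL brought to 937.5 μL → factor 937.5/125 = 7.5
Step 5: 30-fold → factor 30
Step 6: 40-fold → factor 40
Dilution factor to tube 1 = 39.286; to tube 6 = 2.1214 × 10^7
[tube 1]/[tube 6] = (factor to tube 6)/(factor to tube 1) = 2.1214 × 10^7/39.286 = 5.40 × 10^5

5.40 × 10^5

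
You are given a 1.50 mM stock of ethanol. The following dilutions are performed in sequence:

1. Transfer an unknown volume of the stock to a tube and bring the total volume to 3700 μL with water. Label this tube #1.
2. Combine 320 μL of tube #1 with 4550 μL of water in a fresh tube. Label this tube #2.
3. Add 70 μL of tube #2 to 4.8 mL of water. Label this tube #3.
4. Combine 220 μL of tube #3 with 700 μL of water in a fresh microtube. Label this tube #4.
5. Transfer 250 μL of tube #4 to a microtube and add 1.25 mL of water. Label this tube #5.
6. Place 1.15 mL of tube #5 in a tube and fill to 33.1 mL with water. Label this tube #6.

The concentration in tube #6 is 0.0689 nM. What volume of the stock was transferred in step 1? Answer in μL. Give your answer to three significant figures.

130 μL

Step 1: v brought to 3700 μL → factor = 3700 μL/v
Step 2: 320 μL + 4550 μL = 4870 μL total → factor 4870/320 = 15.219
Step 3: 70 μL + 4.8 mL = 4870 μL total → factor 4870/70 = 69.571
Step 4: 220 μL + 700 μL = 920 μL total → factor 920/220 = 4.1818
Step 5: 250 μL + 1.25 mL = 1500 μL total → factor 1500/250 = 6
Step 6: 1.15 mL brought to 33.1 mL → factor 33.1/1.15 = 28.783
Product of known-step factors = 7.6464 × 10^5
Overall factor = 1.50 mM / (0.0689 nM) = 2.1771 × 10^7
Step-1 factor = 2.1771 × 10^7 / 7.6464 × 10^5 = 28.472
v = 3700 μL / 28.472 = 130 μL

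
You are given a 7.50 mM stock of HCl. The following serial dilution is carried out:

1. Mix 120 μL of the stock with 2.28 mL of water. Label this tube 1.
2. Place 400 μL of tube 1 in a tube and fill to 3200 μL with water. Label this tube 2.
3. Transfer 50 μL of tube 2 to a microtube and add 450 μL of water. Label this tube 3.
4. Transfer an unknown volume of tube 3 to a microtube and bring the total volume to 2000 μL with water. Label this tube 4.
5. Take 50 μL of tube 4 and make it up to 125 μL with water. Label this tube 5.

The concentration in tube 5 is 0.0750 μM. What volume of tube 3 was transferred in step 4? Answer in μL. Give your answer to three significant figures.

Step 1: 120 μL + 2.28 mL = 2400 μL total → factor 2400/120 = 20
Step 2: 400 μL brought to 3200 μL → factor 3200/400 = 8
Step 3: 50 μL + 450 μL = 500 μL total → factor 500/50 = 10
Step 4: v brought to 2000 μL → factor = 2000 μL/v
Step 5: 50 μL brought to 125 μL → factor 125/50 = 2.5
Product of known-step factors = 4000
Overall factor = 7.50 mM / (0.0750 μM) = 1 × 10^5
Step-4 factor = 1 × 10^5 / 4000 = 25
v = 2000 μL / 25 = 80.0 μL

80.0 μL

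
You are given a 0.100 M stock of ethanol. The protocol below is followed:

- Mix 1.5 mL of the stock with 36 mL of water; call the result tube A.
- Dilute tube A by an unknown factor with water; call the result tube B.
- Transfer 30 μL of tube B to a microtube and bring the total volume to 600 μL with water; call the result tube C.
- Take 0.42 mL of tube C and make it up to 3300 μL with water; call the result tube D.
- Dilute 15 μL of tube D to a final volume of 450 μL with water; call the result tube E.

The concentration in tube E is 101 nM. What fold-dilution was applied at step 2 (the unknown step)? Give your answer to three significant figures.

Step 1: 1.5 mL + 36 mL = 37.5 mL total → factor 37.5/1.5 = 25
Step 2: unknown factor x
Step 3: 30 μL brought to 600 μL → factor 600/30 = 20
Step 4: 0.42 mL brought to 3300 μL → factor 3.3/0.42 = 7.8571
Step 5: 15 μL brought to 450 μL → factor 450/15 = 30
Product of known-step factors = 1.1786 × 10^5
Overall factor = 0.100 M / (101 nM) = 9.901 × 10^5
x = 9.901 × 10^5 / 1.1786 × 10^5 = 8.40

8.40-fold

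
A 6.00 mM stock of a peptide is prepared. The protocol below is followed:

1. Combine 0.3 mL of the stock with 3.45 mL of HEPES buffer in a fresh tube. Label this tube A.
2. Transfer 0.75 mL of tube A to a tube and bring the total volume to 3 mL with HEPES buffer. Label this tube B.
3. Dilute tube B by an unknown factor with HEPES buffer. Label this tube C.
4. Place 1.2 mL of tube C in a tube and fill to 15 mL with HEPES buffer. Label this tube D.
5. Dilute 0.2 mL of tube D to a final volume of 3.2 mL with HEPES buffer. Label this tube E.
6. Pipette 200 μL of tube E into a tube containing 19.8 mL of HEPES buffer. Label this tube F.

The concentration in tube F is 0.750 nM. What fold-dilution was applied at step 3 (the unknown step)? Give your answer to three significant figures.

8.00-fold

Step 1: 0.3 mL + 3.45 mL = 3.75 mL total → factor 3.75/0.3 = 12.5
Step 2: 0.75 mL brought to 3 mL → factor 3/0.75 = 4
Step 3: unknown factor x
Step 4: 1.2 mL brought to 15 mL → factor 15/1.2 = 12.5
Step 5: 0.2 mL brought to 3.2 mL → factor 3.2/0.2 = 16
Step 6: 200 μL + 19.8 mL = 20000 μL total → factor 20000/200 = 100
Product of known-step factors = 1 × 10^6
Overall factor = 6.00 mM / (0.750 nM) = 8 × 10^6
x = 8 × 10^6 / 1 × 10^6 = 8.00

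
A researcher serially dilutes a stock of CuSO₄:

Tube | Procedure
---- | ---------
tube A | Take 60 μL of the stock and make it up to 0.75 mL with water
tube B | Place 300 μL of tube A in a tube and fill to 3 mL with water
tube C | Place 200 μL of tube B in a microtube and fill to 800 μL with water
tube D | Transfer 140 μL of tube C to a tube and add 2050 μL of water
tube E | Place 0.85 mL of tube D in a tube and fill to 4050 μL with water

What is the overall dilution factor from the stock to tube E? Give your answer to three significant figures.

Step 1: 60 μL brought to 0.75 mL → factor 750/60 = 12.5
Step 2: 300 μL brought to 3 mL → factor 3000/300 = 10
Step 3: 200 μL brought to 800 μL → factor 800/200 = 4
Step 4: 140 μL + 2050 μL = 2190 μL total → factor 2190/140 = 15.643
Step 5: 0.85 mL brought to 4050 μL → factor 4.05/0.85 = 4.7647
Overall dilution factor = 12.5 × 10 × 4 × 15.643 × 4.7647 = 37267

3.73 × 10^4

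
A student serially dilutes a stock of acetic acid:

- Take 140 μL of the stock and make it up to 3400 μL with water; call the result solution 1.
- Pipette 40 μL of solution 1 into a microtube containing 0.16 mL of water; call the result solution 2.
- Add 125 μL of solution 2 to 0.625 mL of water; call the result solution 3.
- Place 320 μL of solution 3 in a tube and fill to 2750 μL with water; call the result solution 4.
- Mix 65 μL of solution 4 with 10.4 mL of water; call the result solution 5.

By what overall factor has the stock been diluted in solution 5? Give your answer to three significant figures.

1.01 × 10^6

Step 1: 140 μL brought to 3400 μL → factor 3400/140 = 24.286
Step 2: 40 μL + 0.16 mL = 200 μL total → factor 200/40 = 5
Step 3: 125 μL + 0.625 mL = 750 μL total → factor 750/125 = 6
Step 4: 320 μL brought to 2750 μL → factor 2750/320 = 8.5938
Step 5: 65 μL + 10.4 mL = 10465 μL total → factor 10465/65 = 161
Overall dilution factor = 24.286 × 5 × 6 × 8.5938 × 161 = 1.008 × 10^6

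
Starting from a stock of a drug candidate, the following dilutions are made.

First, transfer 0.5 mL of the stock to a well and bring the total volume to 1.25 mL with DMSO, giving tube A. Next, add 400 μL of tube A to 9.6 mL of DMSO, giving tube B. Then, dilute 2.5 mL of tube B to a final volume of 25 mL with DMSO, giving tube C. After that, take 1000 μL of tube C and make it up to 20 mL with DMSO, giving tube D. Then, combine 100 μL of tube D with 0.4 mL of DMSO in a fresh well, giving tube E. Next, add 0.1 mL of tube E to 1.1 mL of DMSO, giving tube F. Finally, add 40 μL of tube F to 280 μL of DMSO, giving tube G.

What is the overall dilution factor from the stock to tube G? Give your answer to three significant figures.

6.00 × 10^6

Step 1: 0.5 mL brought to 1.25 mL → factor 1.25/0.5 = 2.5
Step 2: 400 μL + 9.6 mL = 10000 μL total → factor 10000/400 = 25
Step 3: 2.5 mL brought to 25 mL → factor 25/2.5 = 10
Step 4: 1000 μL brought to 20 mL → factor 20000/1000 = 20
Step 5: 100 μL + 0.4 mL = 500 μL total → factor 500/100 = 5
Step 6: 0.1 mL + 1.1 mL = 1.2 mL total → factor 1.2/0.1 = 12
Step 7: 40 μL + 280 μL = 320 μL total → factor 320/40 = 8
Overall dilution factor = 2.5 × 25 × 10 × 20 × 5 × 12 × 8 = 6 × 10^6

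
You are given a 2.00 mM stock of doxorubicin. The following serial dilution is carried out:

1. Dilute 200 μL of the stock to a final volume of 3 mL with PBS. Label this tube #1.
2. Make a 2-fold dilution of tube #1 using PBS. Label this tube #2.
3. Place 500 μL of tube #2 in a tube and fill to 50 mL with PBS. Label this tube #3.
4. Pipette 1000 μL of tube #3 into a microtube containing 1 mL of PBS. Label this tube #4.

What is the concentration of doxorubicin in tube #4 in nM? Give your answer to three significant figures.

333 nM

Step 1: 200 μL brought to 3 mL → factor 3000/200 = 15
Step 2: 2-fold → factor 2
Step 3: 500 μL brought to 50 mL → factor 50000/500 = 100
Step 4: 1000 μL + 1 mL = 2000 μL total → factor 2000/1000 = 2
Overall dilution factor = 15 × 2 × 100 × 2 = 6000
Final = 2.00 mM / 6000 = 0.0003333 mM = 333 nM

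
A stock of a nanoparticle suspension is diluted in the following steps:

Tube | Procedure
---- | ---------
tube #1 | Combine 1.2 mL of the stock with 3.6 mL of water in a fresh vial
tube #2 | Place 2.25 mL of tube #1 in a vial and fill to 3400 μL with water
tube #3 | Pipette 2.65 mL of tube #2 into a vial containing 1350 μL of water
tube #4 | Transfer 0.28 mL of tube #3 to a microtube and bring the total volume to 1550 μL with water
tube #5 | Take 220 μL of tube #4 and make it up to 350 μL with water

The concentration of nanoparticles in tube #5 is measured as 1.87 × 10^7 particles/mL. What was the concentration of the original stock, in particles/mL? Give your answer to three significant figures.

Step 1: 1.2 mL + 3.6 mL = 4.8 mL total → factor 4.8/1.2 = 4
Step 2: 2.25 mL brought to 3400 μL → factor 3.4/2.25 = 1.5111
Step 3: 2.65 mL + 1350 μL = 4 mL total → factor 4/2.65 = 1.5094
Step 4: 0.28 mL brought to 1550 μL → factor 1.55/0.28 = 5.5357
Step 5: 220 μL brought to 350 μL → factor 350/220 = 1.5909
Overall dilution factor = 4 × 1.5111 × 1.5094 × 5.5357 × 1.5909 = 80.351
Stock = 1.87 × 10^7 particles/mL × 80.351 = 1.50 × 10^9 particles/mL

1.50 × 10^9 particles/mL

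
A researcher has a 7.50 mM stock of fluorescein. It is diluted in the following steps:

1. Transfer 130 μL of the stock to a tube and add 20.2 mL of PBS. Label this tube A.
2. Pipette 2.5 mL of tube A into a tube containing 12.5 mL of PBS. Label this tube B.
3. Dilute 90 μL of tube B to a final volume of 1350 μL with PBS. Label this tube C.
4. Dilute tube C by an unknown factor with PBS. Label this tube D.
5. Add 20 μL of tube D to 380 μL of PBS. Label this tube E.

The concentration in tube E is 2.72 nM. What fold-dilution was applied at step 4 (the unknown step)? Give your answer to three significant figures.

Step 1: 130 μL + 20.2 mL = 20330 μL total → factor 20330/130 = 156.38
Step 2: 2.5 mL + 12.5 mL = 15 mL total → factor 15/2.5 = 6
Step 3: 90 μL brought to 1350 μL → factor 1350/90 = 15
Step 4: unknown factor x
Step 5: 20 μL + 380 μL = 400 μL total → factor 400/20 = 20
Product of known-step factors = 2.8149 × 10^5
Overall factor = 7.50 mM / (2.72 nM) = 2.7574 × 10^6
x = 2.7574 × 10^6 / 2.8149 × 10^5 = 9.80

9.80-fold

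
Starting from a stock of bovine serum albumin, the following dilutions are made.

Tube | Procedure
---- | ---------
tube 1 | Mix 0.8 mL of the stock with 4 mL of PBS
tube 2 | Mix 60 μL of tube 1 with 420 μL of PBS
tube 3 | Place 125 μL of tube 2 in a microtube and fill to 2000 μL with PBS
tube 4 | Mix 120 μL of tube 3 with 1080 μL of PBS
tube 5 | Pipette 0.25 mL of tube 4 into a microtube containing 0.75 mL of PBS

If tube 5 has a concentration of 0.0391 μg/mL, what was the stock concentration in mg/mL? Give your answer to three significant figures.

1.20 mg/mL

Step 1: 0.8 mL + 4 mL = 4.8 mL total → factor 4.8/0.8 = 6
Step 2: 60 μL + 420 μL = 480 μL total → factor 480/60 = 8
Step 3: 125 μL brought to 2000 μL → factor 2000/125 = 16
Step 4: 120 μL + 1080 μL = 1200 μL total → factor 1200/120 = 10
Step 5: 0.25 mL + 0.75 mL = 1 mL total → factor 1/0.25 = 4
Overall dilution factor = 6 × 8 × 16 × 10 × 4 = 30720
Stock = 0.0391 μg/mL × 30720 = 1201 μg/mL = 1.20 mg/mL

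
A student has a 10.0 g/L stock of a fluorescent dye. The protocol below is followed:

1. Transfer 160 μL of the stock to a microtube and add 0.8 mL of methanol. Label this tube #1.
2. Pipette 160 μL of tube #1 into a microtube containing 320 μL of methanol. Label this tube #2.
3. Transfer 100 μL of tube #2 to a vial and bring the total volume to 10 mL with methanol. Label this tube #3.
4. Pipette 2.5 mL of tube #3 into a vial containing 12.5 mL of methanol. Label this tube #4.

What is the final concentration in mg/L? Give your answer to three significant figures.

Step 1: 160 μL + 0.8 mL = 960 μL total → factor 960/160 = 6
Step 2: 160 μL + 320 μL = 480 μL total → factor 480/160 = 3
Step 3: 100 μL brought to 10 mL → factor 10000/100 = 100
Step 4: 2.5 mL + 12.5 mL = 15 mL total → factor 15/2.5 = 6
Overall dilution factor = 6 × 3 × 100 × 6 = 10800
Final = 10.0 g/L / 10800 = 0.0009259 g/L = 0.926 mg/L

0.926 mg/L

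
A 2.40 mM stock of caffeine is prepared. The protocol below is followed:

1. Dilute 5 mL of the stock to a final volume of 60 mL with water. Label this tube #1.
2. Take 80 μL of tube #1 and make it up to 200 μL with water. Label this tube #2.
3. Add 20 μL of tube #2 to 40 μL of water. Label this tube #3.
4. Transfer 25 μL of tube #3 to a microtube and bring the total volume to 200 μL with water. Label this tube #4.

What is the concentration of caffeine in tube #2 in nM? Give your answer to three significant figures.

Step 1: 5 mL brought to 60 mL → factor 60/5 = 12
Step 2: 80 μL brought to 200 μL → factor 200/80 = 2.5
Dilution factor through tube #2 = 12 × 2.5 = 30
[tube #2] = 2.40 mM / 30 = 0.08000 mM = 8.00 × 10^4 nM

8.00 × 10^4 nM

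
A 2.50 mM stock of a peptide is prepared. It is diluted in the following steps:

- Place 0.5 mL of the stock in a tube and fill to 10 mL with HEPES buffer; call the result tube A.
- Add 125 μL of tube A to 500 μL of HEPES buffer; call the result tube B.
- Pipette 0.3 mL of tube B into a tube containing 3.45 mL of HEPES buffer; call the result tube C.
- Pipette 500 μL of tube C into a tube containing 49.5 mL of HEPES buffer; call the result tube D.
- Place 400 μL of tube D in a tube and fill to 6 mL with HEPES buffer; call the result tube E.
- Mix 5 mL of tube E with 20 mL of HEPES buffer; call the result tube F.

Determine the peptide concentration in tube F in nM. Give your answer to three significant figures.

Step 1: 0.5 mL brought to 10 mL → factor 10/0.5 = 20
Step 2: 125 μL + 500 μL = 625 μL total → factor 625/125 = 5
Step 3: 0.3 mL + 3.45 mL = 3.75 mL total → factor 3.75/0.3 = 12.5
Step 4: 500 μL + 49.5 mL = 50000 μL total → factor 50000/500 = 100
Step 5: 400 μL brought to 6 mL → factor 6000/400 = 15
Step 6: 5 mL + 20 mL = 25 mL total → factor 25/5 = 5
Overall dilution factor = 20 × 5 × 12.5 × 100 × 15 × 5 = 9.375 × 10^6
Final = 2.50 mM / 9.375 × 10^6 = 2.667 × 10^-7 mM = 0.267 nM

0.267 nM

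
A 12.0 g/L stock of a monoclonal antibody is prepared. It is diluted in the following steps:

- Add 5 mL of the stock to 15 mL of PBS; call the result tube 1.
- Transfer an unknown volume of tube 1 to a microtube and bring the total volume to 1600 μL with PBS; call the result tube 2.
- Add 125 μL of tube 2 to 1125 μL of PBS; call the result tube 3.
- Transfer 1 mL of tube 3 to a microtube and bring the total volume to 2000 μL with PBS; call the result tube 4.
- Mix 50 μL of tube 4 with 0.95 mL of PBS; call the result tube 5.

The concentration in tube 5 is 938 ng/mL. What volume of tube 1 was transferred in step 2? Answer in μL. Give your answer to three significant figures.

200 μL

Step 1: 5 mL + 15 mL = 20 mL total → factor 20/5 = 4
Step 2: v brought to 1600 μL → factor = 1600 μL/v
Step 3: 125 μL + 1125 μL = 1250 μL total → factor 1250/125 = 10
Step 4: 1 mL brought to 2000 μL → factor 2/1 = 2
Step 5: 50 μL + 0.95 mL = 1000 μL total → factor 1000/50 = 20
Product of known-step factors = 1600
Overall factor = 12.0 g/L / (938 ng/mL) = 12793
Step-2 factor = 12793 / 1600 = 7.9957
v = 1600 μL / 7.9957 = 200 μL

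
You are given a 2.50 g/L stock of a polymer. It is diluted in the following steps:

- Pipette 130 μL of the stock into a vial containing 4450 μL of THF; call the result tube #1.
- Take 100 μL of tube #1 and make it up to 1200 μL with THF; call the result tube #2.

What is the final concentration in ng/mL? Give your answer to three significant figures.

Step 1: 130 μL + 4450 μL = 4580 μL total → factor 4580/130 = 35.231
Step 2: 100 μL brought to 1200 μL → factor 1200/100 = 12
Overall dilution factor = 35.231 × 12 = 422.77
Final = 2.50 g/L / 422.77 = 0.005913 g/L = 5.91 × 10^3 ng/mL

5.91 × 10^3 ng/mL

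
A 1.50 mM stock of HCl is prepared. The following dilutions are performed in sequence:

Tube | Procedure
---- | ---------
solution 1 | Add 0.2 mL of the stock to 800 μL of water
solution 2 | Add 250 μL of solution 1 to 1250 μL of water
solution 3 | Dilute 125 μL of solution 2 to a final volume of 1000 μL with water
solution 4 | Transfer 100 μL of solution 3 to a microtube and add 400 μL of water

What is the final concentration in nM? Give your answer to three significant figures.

1.25 × 10^3 nM

Step 1: 0.2 mL + 800 μL = 1 mL total → factor 1/0.2 = 5
Step 2: 250 μL + 1250 μL = 1500 μL total → factor 1500/250 = 6
Step 3: 125 μL brought to 1000 μL → factor 1000/125 = 8
Step 4: 100 μL + 400 μL = 500 μL total → factor 500/100 = 5
Overall dilution factor = 5 × 6 × 8 × 5 = 1200
Final = 1.50 mM / 1200 = 0.001250 mM = 1.25 × 10^3 nM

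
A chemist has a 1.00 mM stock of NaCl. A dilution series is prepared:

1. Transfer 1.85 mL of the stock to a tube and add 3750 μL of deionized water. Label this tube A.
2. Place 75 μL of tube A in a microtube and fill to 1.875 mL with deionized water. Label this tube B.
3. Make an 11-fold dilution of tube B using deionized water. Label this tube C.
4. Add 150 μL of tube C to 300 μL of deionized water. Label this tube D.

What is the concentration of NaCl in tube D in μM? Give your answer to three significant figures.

Step 1: 1.85 mL + 3750 μL = 5.6 mL total → factor 5.6/1.85 = 3.027
Step 2: 75 μL brought to 1.875 mL → factor 1875/75 = 25
Step 3: 11-fold → factor 11
Step 4: 150 μL + 300 μL = 450 μL total → factor 450/150 = 3
Overall dilution factor = 3.027 × 25 × 11 × 3 = 2497.3
Final = 1.00 mM / 2497.3 = 0.0004004 mM = 0.400 μM

0.400 μM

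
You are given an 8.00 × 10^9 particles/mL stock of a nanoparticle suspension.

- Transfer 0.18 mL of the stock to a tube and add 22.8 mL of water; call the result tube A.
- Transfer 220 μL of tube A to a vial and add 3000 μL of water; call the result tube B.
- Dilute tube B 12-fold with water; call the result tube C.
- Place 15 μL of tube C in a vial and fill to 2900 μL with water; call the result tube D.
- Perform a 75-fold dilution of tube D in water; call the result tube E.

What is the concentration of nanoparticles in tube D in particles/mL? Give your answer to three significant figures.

1.85 × 10^3 particles/mL

Step 1: 0.18 mL + 22.8 mL = 22.98 mL total → factor 22.98/0.18 = 127.67
Step 2: 220 μL + 3000 μL = 3220 μL total → factor 3220/220 = 14.636
Step 3: 12-fold → factor 12
Step 4: 15 μL brought to 2900 μL → factor 2900/15 = 193.33
Dilution factor through tube D = 127.67 × 14.636 × 12 × 193.33 = 4.3351 × 10^6
[tube D] = 8.00 × 10^9 particles/mL / 4.3351 × 10^6 = 1.85 × 10^3 particles/mL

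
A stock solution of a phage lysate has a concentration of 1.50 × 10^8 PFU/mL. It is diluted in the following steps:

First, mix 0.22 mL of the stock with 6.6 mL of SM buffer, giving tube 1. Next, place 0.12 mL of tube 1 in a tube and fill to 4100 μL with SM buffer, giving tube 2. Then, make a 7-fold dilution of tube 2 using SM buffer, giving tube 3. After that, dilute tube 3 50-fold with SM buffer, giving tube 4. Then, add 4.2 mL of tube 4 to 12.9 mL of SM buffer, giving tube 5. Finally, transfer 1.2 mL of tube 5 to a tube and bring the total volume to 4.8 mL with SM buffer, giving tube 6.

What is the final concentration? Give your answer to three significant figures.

24.8 PFU/mL

Step 1: 0.22 mL + 6.6 mL = 6.82 mL total → factor 6.82/0.22 = 31
Step 2: 0.12 mL brought to 4100 μL → factor 4.1/0.12 = 34.167
Step 3: 7-fold → factor 7
Step 4: 50-fold → factor 50
Step 5: 4.2 mL + 12.9 mL = 17.1 mL total → factor 17.1/4.2 = 4.0714
Step 6: 1.2 mL brought to 4.8 mL → factor 4.8/1.2 = 4
Overall dilution factor = 31 × 34.167 × 7 × 50 × 4.0714 × 4 = 6.0372 × 10^6
Final = 1.50 × 10^8 PFU/mL / 6.0372 × 10^6 = 24.8 PFU/mL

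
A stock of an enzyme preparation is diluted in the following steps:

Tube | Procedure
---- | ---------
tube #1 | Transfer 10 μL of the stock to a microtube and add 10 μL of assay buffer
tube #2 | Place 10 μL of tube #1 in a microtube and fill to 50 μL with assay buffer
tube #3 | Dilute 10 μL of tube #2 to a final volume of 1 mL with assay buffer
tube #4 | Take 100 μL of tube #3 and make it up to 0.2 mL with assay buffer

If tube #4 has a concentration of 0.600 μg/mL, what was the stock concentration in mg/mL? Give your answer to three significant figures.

Step 1: 10 μL + 10 μL = 20 μL total → factor 20/10 = 2
Step 2: 10 μL brought to 50 μL → factor 50/10 = 5
Step 3: 10 μL brought to 1 mL → factor 1000/10 = 100
Step 4: 100 μL brought to 0.2 mL → factor 200/100 = 2
Overall dilution factor = 2 × 5 × 100 × 2 = 2000
Stock = 0.600 μg/mL × 2000 = 1200 μg/mL = 1.20 mg/mL

1.20 mg/mL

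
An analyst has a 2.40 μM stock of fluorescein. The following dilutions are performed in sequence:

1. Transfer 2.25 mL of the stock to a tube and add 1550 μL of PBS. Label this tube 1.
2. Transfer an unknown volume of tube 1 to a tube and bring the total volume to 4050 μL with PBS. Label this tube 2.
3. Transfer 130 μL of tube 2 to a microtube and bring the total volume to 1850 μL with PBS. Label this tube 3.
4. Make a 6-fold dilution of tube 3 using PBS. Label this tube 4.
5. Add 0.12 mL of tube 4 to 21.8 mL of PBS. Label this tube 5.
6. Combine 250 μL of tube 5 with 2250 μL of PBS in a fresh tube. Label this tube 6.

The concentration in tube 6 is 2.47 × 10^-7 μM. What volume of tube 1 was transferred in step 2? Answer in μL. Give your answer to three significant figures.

110 μL

Step 1: 2.25 mL + 1550 μL = 3.8 mL total → factor 3.8/2.25 = 1.6889
Step 2: v brought to 4050 μL → factor = 4050 μL/v
Step 3: 130 μL brought to 1850 μL → factor 1850/130 = 14.231
Step 4: 6-fold → factor 6
Step 5: 0.12 mL + 21.8 mL = 21.92 mL total → factor 21.92/0.12 = 182.67
Step 6: 250 μL + 2250 μL = 2500 μL total → factor 2500/250 = 10
Product of known-step factors = 2.6341 × 10^5
Overall factor = 2.40 μM / (2.47 × 10^-7 μM) = 9.7166 × 10^6
Step-2 factor = 9.7166 × 10^6 / 2.6341 × 10^5 = 36.887
v = 4050 μL / 36.887 = 110 μL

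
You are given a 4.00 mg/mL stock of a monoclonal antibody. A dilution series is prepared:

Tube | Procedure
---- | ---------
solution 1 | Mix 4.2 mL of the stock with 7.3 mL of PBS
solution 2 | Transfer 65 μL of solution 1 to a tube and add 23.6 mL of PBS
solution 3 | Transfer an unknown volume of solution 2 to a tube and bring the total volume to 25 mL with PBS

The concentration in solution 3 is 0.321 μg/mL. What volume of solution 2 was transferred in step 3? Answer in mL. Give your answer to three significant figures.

Step 1: 4.2 mL + 7.3 mL = 11.5 mL total → factor 11.5/4.2 = 2.7381
Step 2: 65 μL + 23.6 mL = 23665 μL total → factor 23665/65 = 364.08
Step 3: v brought to 25 mL → factor = 25 mL/v
Product of known-step factors = 996.88
Overall factor = 4.00 mg/mL / (0.321 μg/mL) = 12461
Step-3 factor = 12461 / 996.88 = 12.5
v = 25 mL / 12.5 = 2.00 mL

2.00 mL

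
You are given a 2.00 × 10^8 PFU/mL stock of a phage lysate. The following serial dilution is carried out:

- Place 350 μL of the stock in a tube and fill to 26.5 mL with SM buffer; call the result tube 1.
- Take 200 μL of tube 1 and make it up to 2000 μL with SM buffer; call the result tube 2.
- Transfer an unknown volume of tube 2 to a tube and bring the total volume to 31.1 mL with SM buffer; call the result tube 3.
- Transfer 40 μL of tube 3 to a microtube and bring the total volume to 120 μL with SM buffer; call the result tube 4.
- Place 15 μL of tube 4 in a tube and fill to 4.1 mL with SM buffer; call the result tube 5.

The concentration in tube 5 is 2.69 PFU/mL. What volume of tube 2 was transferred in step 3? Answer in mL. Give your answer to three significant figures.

0.260 mL

Step 1: 350 μL brought to 26.5 mL → factor 26500/350 = 75.714
Step 2: 200 μL brought to 2000 μL → factor 2000/200 = 10
Step 3: v brought to 31.1 mL → factor = 31.1 mL/v
Step 4: 40 μL brought to 120 μL → factor 120/40 = 3
Step 5: 15 μL brought to 4.1 mL → factor 4100/15 = 273.33
Product of known-step factors = 6.2086 × 10^5
Overall factor = 2.00 × 10^8 PFU/mL / (2.69 PFU/mL) = 7.4349 × 10^7
Step-3 factor = 7.4349 × 10^7 / 6.2086 × 10^5 = 119.75
v = 31.1 mL / 119.75 = 0.260 mL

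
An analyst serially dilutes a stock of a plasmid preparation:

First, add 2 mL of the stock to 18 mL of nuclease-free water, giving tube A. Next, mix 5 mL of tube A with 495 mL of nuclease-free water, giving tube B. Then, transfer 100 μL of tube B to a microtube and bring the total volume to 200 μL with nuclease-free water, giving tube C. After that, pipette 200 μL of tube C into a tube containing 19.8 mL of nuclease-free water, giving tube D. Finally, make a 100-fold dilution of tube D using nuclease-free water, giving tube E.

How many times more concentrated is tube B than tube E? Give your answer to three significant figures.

Step 1: 2 mL + 18 mL = 20 mL total → factor 20/2 = 10
Step 2: 5 mL + 495 mL = 500 mL total → factor 500/5 = 100
Step 3: 100 μL brought to 200 μL → factor 200/100 = 2
Step 4: 200 μL + 19.8 mL = 20000 μL total → factor 20000/200 = 100
Step 5: 100-fold → factor 100
Dilution factor to tube B = 1000; to tube E = 2 × 10^7
[tube B]/[tube E] = (factor to tube E)/(factor to tube B) = 2 × 10^7/1000 = 2.00 × 10^4

2.00 × 10^4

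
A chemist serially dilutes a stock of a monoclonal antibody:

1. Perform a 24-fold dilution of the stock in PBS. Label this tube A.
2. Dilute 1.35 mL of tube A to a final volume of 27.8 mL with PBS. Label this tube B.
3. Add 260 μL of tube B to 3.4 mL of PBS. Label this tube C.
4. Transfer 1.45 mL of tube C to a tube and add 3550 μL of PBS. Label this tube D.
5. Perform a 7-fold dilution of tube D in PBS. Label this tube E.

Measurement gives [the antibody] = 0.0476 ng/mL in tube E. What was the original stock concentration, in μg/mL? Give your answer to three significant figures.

Step 1: 24-fold → factor 24
Step 2: 1.35 mL brought to 27.8 mL → factor 27.8/1.35 = 20.593
Step 3: 260 μL + 3.4 mL = 3660 μL total → factor 3660/260 = 14.077
Step 4: 1.45 mL + 3550 μL = 5 mL total → factor 5/1.45 = 3.4483
Step 5: 7-fold → factor 7
Overall dilution factor = 24 × 20.593 × 14.077 × 3.4483 × 7 = 1.6793 × 10^5
Stock = 0.0476 ng/mL × 1.6793 × 10^5 = 7994 ng/mL = 7.99 μg/mL

7.99 μg/mL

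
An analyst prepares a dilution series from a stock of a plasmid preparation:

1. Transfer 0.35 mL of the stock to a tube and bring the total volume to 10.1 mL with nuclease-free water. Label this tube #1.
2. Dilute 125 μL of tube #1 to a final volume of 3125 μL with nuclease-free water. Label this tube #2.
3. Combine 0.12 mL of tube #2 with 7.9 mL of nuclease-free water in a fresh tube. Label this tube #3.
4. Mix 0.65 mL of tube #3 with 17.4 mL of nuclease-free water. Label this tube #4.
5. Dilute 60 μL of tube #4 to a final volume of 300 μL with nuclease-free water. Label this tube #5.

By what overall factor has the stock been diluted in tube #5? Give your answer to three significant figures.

Step 1: 0.35 mL brought to 10.1 mL → factor 10.1/0.35 = 28.857
Step 2: 125 μL brought to 3125 μL → factor 3125/125 = 25
Step 3: 0.12 mL + 7.9 mL = 8.02 mL total → factor 8.02/0.12 = 66.833
Step 4: 0.65 mL + 17.4 mL = 18.05 mL total → factor 18.05/0.65 = 27.769
Step 5: 60 μL brought to 300 μL → factor 300/60 = 5
Overall dilution factor = 28.857 × 25 × 66.833 × 27.769 × 5 = 6.6945 × 10^6

6.69 × 10^6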